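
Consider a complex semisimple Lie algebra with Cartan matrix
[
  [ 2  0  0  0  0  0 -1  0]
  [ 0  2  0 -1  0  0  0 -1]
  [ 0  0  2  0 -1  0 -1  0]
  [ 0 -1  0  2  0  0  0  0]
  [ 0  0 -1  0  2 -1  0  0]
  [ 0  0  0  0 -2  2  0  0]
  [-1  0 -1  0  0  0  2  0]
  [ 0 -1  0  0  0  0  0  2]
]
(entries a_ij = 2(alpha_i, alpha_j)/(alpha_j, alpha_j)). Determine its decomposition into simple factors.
The diagram associated to this matrix has two connected components: the simple roots {alpha_2, alpha_4, alpha_8} form a chain of 3 nodes with single edges (A_3), and {alpha_1, alpha_3, alpha_5, alpha_6, alpha_7} form a chain of 5 nodes with a double edge at one end; the terminal node there is the unique long simple root (C_5). A semisimple Lie algebra decomposes uniquely as the direct sum of simple ideals, one per connected component of its Dynkin diagram, so g ≅ A_3 ⊕ C_5 (dimension 15 + 55 = 70).

A3 ⊕ C5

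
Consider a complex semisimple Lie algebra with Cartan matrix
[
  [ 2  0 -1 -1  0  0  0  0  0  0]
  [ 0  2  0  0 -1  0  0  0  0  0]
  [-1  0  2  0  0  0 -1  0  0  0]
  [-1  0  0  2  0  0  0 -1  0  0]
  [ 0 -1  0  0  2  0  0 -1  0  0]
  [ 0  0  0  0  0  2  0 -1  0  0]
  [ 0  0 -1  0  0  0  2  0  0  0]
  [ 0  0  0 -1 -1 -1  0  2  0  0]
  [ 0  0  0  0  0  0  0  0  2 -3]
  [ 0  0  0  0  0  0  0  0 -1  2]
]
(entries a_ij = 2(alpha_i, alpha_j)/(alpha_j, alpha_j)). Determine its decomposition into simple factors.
The diagram associated to this matrix has two connected components: the simple roots {alpha_1, alpha_2, alpha_3, alpha_4, alpha_5, alpha_6, alpha_7, alpha_8} form a chain of 7 nodes with one extra node attached to the third node from one end (E_8), and {alpha_9, alpha_10} form two nodes joined by a triple edge (G_2). A semisimple Lie algebra decomposes uniquely as the direct sum of simple ideals, one per connected component of its Dynkin diagram, so g ≅ E_8 ⊕ G_2 (dimension 248 + 14 = 262).

E8 + G2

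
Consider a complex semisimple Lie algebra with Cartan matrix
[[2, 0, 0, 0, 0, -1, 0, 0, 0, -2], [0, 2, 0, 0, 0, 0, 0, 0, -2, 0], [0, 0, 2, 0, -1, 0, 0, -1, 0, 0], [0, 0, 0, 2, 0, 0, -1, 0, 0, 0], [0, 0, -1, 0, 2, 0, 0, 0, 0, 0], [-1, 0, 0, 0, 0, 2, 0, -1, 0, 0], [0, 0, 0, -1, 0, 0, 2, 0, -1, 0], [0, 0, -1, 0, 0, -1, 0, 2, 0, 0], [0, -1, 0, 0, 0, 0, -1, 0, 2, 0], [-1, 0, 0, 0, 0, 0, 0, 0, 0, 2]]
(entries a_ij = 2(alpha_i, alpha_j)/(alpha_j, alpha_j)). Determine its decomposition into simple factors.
B_6 ⊕ C_4

The diagram associated to this matrix has two connected components: the simple roots {alpha_1, alpha_3, alpha_5, alpha_6, alpha_8, alpha_10} form a chain of 6 nodes with a double edge at one end; the terminal node there is the unique short simple root (B_6), and {alpha_2, alpha_4, alpha_7, alpha_9} form a chain of 4 nodes with a double edge at one end; the terminal node there is the unique long simple root (C_4). A semisimple Lie algebra decomposes uniquely as the direct sum of simple ideals, one per connected component of its Dynkin diagram, so g ≅ B_6 ⊕ C_4 (dimension 78 + 36 = 114).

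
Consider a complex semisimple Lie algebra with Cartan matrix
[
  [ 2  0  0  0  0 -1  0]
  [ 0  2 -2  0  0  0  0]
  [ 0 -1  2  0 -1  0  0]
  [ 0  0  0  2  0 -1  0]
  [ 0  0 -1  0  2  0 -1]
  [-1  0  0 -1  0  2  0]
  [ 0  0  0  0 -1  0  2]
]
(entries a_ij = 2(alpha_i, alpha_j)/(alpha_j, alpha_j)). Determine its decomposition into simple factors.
The diagram associated to this matrix has two connected components: the simple roots {alpha_1, alpha_4, alpha_6} form a chain of 3 nodes with single edges (A_3), and {alpha_2, alpha_3, alpha_5, alpha_7} form a chain of 4 nodes with a double edge at one end; the terminal node there is the unique long simple root (C_4). A semisimple Lie algebra decomposes uniquely as the direct sum of simple ideals, one per connected component of its Dynkin diagram, so g ≅ A_3 ⊕ C_4 (dimension 15 + 36 = 51).

A_3 (sl(4)) + C_4 (sp(8))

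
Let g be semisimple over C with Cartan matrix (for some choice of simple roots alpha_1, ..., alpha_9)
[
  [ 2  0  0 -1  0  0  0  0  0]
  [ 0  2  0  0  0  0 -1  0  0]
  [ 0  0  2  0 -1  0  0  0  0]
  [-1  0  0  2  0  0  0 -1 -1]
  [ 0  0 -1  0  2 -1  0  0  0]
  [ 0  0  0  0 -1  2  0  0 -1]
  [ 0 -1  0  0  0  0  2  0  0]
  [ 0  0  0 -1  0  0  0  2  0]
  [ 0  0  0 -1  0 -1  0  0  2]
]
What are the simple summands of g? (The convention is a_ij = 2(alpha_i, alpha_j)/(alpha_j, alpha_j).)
The diagram associated to this matrix has two connected components: the simple roots {alpha_2, alpha_7} form a chain of 2 nodes with single edges (A_2), and {alpha_1, alpha_3, alpha_4, alpha_5, alpha_6, alpha_8, alpha_9} form a chain of 5 nodes with a fork of two nodes at one end (D_7). A semisimple Lie algebra decomposes uniquely as the direct sum of simple ideals, one per connected component of its Dynkin diagram, so g ≅ A_2 ⊕ D_7 (dimension 8 + 91 = 99).

A_2 (sl(3)) ⊕ D_7 (so(14))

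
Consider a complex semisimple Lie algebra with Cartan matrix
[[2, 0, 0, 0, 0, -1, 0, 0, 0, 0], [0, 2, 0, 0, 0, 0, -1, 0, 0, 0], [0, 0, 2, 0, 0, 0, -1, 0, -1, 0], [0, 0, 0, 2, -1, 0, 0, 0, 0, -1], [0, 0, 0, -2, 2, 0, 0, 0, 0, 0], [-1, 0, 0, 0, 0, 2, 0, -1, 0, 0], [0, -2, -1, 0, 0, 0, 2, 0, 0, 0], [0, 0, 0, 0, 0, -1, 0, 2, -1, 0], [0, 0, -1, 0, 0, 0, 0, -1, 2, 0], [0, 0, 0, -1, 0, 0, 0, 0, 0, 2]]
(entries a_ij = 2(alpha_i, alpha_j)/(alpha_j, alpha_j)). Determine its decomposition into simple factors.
The diagram associated to this matrix has two connected components: the simple roots {alpha_1, alpha_2, alpha_3, alpha_6, alpha_7, alpha_8, alpha_9} form a chain of 7 nodes with a double edge at one end; the terminal node there is the unique short simple root (B_7), and {alpha_4, alpha_5, alpha_10} form a chain of 3 nodes with a double edge at one end; the terminal node there is the unique long simple root (C_3). A semisimple Lie algebra decomposes uniquely as the direct sum of simple ideals, one per connected component of its Dynkin diagram, so g ≅ B_7 ⊕ C_3 (dimension 105 + 21 = 126).

B7 + C3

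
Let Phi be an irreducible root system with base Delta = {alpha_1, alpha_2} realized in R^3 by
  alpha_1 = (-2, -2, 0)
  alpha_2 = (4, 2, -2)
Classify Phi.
G_2

Compute the Cartan integers a_ij = 2(alpha_i, alpha_j)/(alpha_j, alpha_j); the resulting 2x2 Cartan matrix is
[[2, -1], [-3, 2]].
The roots have two lengths (squared-length ratio 3:1); the short ones are alpha_{1}. The associated Dynkin diagram is two nodes joined by a triple edge (G_2), so the type is G_2.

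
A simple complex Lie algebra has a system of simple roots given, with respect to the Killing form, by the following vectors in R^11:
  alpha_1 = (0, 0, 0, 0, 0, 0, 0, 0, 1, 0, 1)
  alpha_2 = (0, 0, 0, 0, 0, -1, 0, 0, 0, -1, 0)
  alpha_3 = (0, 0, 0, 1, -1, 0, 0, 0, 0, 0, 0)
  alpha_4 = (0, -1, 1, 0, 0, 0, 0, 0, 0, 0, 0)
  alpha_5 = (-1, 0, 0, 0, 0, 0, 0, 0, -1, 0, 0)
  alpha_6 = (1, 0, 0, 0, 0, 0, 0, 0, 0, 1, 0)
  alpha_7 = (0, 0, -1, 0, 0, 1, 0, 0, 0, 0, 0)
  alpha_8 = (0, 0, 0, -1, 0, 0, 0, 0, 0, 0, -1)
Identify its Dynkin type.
A8

Compute the Cartan integers a_ij = 2(alpha_i, alpha_j)/(alpha_j, alpha_j); the resulting 8x8 Cartan matrix is
[[2, 0, 0, 0, -1, 0, 0, -1], [0, 2, 0, 0, 0, -1, -1, 0], [0, 0, 2, 0, 0, 0, 0, -1], [0, 0, 0, 2, 0, 0, -1, 0], [-1, 0, 0, 0, 2, -1, 0, 0], [0, -1, 0, 0, -1, 2, 0, 0], [0, -1, 0, -1, 0, 0, 2, 0], [-1, 0, -1, 0, 0, 0, 0, 2]].
All simple roots have the same length, so the diagram is simply laced. The associated Dynkin diagram is a chain of 8 nodes with single edges (A_8), so the type is A_8 (the algebra sl(9)).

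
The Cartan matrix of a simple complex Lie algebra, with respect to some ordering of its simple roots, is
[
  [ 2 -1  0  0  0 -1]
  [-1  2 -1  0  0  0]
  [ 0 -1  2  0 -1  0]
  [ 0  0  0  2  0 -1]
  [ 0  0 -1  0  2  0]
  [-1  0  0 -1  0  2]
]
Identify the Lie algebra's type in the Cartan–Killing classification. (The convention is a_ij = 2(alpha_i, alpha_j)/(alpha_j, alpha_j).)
The matrix has rank 6 with 2's on the diagonal. Reading the off-diagonal entries as Dynkin edges (a single edge where a_ij = a_ji = -1; a double or triple edge where a_ij * a_ji = 2 or 3), the diagram is a chain of 6 nodes with single edges (A_6). One simple-root ordering that puts it in standard form is (alpha_5, alpha_3, alpha_2, alpha_1, alpha_6, alpha_4). So the algebra is type A_6, i.e. sl(7).

A_6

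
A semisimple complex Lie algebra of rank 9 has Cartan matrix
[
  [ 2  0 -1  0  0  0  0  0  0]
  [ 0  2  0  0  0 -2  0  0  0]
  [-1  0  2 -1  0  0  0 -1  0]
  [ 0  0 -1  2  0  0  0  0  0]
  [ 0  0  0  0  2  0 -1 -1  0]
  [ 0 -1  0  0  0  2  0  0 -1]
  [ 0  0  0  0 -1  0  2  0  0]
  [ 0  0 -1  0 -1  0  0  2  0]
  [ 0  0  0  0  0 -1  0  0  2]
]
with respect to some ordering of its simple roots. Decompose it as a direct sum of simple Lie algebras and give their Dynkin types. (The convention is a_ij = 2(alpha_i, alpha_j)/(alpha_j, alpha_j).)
The diagram associated to this matrix has two connected components: the simple roots {alpha_2, alpha_6, alpha_9} form a chain of 3 nodes with a double edge at one end; the terminal node there is the unique long simple root (C_3), and {alpha_1, alpha_3, alpha_4, alpha_5, alpha_7, alpha_8} form a chain of 4 nodes with a fork of two nodes at one end (D_6). A semisimple Lie algebra decomposes uniquely as the direct sum of simple ideals, one per connected component of its Dynkin diagram, so g ≅ C_3 ⊕ D_6 (dimension 21 + 66 = 87).

C_3 (sp(6)) ⊕ D_6 (so(12))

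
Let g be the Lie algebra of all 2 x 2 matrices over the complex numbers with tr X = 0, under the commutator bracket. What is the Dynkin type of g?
This is sl(2), which has dimension 2^2 - 1 = 3 and rank 2 - 1 = 1 (a Cartan subalgebra is the diagonal traceless matrices). In the classification of classical Lie algebras, the special linear algebra sl(n+1) has type A_n; here n = 1, so the Dynkin diagram is a chain of 1 nodes with single edges (A_1). Hence the type is A_1.

A1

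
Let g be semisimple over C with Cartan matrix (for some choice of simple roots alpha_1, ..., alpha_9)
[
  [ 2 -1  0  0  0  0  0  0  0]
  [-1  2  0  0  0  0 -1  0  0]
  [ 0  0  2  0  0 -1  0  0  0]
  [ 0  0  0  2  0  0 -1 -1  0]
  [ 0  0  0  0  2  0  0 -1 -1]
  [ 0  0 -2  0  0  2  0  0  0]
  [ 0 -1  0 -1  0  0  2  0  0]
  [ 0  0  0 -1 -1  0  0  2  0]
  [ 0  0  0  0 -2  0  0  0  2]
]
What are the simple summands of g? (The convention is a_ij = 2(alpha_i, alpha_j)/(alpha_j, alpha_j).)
The diagram associated to this matrix has two connected components: the simple roots {alpha_3, alpha_6} form a chain of 2 nodes with a double edge at one end; the terminal node there is the unique short simple root (B_2), and {alpha_1, alpha_2, alpha_4, alpha_5, alpha_7, alpha_8, alpha_9} form a chain of 7 nodes with a double edge at one end; the terminal node there is the unique long simple root (C_7). A semisimple Lie algebra decomposes uniquely as the direct sum of simple ideals, one per connected component of its Dynkin diagram, so g ≅ B_2 ⊕ C_7 (dimension 10 + 105 = 115).

B_2 ⊕ C_7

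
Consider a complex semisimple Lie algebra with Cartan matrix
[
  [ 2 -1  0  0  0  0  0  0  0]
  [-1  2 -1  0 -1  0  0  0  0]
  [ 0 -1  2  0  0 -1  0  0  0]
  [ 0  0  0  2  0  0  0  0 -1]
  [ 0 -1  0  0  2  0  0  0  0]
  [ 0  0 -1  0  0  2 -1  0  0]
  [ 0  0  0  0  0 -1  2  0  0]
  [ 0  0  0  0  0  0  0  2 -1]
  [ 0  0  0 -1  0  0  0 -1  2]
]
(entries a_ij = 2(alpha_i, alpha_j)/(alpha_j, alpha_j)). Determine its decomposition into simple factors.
The diagram associated to this matrix has two connected components: the simple roots {alpha_4, alpha_8, alpha_9} form a chain of 3 nodes with single edges (A_3), and {alpha_1, alpha_2, alpha_3, alpha_5, alpha_6, alpha_7} form a chain of 4 nodes with a fork of two nodes at one end (D_6). A semisimple Lie algebra decomposes uniquely as the direct sum of simple ideals, one per connected component of its Dynkin diagram, so g ≅ A_3 ⊕ D_6 (dimension 15 + 66 = 81).

A_3 + D_6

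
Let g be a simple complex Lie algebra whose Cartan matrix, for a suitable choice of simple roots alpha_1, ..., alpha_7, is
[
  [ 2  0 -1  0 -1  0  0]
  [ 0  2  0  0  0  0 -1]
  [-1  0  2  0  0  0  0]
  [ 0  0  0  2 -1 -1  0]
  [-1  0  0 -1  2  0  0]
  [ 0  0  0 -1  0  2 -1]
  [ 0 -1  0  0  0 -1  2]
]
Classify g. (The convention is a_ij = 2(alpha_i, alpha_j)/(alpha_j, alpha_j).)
The matrix has rank 7 with 2's on the diagonal. Reading the off-diagonal entries as Dynkin edges (a single edge where a_ij = a_ji = -1; a double or triple edge where a_ij * a_ji = 2 or 3), the diagram is a chain of 7 nodes with single edges (A_7). One simple-root ordering that puts it in standard form is (alpha_3, alpha_1, alpha_5, alpha_4, alpha_6, alpha_7, alpha_2). So the algebra is type A_7, i.e. sl(8).

A7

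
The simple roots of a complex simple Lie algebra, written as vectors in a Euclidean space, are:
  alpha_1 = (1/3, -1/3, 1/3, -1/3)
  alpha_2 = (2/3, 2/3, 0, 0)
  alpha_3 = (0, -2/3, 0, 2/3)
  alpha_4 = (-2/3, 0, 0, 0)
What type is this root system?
F_4

Compute the Cartan integers a_ij = 2(alpha_i, alpha_j)/(alpha_j, alpha_j); the resulting 4x4 Cartan matrix is
[[2, 0, 0, -1], [0, 2, -1, -2], [0, -1, 2, 0], [-1, -1, 0, 2]].
The roots have two lengths (squared-length ratio 2:1); the short ones are alpha_{1,4}. The associated Dynkin diagram is a chain of 4 nodes with a double edge between the middle two (F_4), so the type is F_4.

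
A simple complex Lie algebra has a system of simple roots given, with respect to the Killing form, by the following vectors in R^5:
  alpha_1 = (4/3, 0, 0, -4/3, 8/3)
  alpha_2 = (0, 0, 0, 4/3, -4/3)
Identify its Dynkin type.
Compute the Cartan integers a_ij = 2(alpha_i, alpha_j)/(alpha_j, alpha_j); the resulting 2x2 Cartan matrix is
[[2, -3], [-1, 2]].
The roots have two lengths (squared-length ratio 3:1); the short ones are alpha_{2}. The associated Dynkin diagram is two nodes joined by a triple edge (G_2), so the type is G_2.

G2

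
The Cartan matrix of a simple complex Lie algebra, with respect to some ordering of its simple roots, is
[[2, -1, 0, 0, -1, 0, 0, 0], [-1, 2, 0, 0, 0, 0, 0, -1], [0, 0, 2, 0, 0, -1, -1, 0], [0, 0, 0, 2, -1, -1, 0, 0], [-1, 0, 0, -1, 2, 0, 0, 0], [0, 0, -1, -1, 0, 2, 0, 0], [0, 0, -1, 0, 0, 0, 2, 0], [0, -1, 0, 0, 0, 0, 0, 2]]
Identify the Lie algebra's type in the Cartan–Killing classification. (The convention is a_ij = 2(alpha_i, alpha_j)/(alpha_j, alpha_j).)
A_8

The matrix has rank 8 with 2's on the diagonal. Reading the off-diagonal entries as Dynkin edges (a single edge where a_ij = a_ji = -1; a double or triple edge where a_ij * a_ji = 2 or 3), the diagram is a chain of 8 nodes with single edges (A_8). One simple-root ordering that puts it in standard form is (alpha_7, alpha_3, alpha_6, alpha_4, alpha_5, alpha_1, alpha_2, alpha_8). So the algebra is type A_8, i.e. sl(9).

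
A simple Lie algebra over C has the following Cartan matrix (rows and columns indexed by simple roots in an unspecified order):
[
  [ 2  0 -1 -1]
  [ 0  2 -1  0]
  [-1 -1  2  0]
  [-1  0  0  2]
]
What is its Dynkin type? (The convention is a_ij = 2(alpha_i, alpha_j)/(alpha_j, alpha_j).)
The matrix has rank 4 with 2's on the diagonal. Reading the off-diagonal entries as Dynkin edges (a single edge where a_ij = a_ji = -1; a double or triple edge where a_ij * a_ji = 2 or 3), the diagram is a chain of 4 nodes with single edges (A_4). One simple-root ordering that puts it in standard form is (alpha_4, alpha_1, alpha_3, alpha_2). So the algebra is type A_4, i.e. sl(5).

type A_4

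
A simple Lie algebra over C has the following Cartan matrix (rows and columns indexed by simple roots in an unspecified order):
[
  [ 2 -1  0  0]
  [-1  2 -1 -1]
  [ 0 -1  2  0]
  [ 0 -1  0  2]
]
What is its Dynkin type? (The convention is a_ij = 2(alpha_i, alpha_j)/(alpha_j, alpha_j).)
D_4 (so(8))

The matrix has rank 4 with 2's on the diagonal. Reading the off-diagonal entries as Dynkin edges (a single edge where a_ij = a_ji = -1; a double or triple edge where a_ij * a_ji = 2 or 3), the diagram is a chain of 2 nodes with a fork of two nodes at one end (D_4). One simple-root ordering that puts it in standard form is (alpha_1, alpha_2, alpha_3, alpha_4). So the algebra is type D_4, i.e. so(8).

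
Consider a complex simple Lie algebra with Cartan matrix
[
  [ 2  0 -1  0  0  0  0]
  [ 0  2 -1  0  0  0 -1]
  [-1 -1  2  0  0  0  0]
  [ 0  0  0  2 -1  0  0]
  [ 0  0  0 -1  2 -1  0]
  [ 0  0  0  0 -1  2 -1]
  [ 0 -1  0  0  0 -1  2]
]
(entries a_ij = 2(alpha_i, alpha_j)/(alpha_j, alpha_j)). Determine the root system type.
The matrix has rank 7 with 2's on the diagonal. Reading the off-diagonal entries as Dynkin edges (a single edge where a_ij = a_ji = -1; a double or triple edge where a_ij * a_ji = 2 or 3), the diagram is a chain of 7 nodes with single edges (A_7). One simple-root ordering that puts it in standard form is (alpha_4, alpha_5, alpha_6, alpha_7, alpha_2, alpha_3, alpha_1). So the algebra is type A_7, i.e. sl(8).

A_7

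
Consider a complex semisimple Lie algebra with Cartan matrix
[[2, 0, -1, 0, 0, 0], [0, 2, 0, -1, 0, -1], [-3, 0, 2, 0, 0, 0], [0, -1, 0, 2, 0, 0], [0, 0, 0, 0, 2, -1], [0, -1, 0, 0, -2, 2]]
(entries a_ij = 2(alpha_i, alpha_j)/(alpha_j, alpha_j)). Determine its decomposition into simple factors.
B_4 (so(9)) + G_2

The diagram associated to this matrix has two connected components: the simple roots {alpha_2, alpha_4, alpha_5, alpha_6} form a chain of 4 nodes with a double edge at one end; the terminal node there is the unique short simple root (B_4), and {alpha_1, alpha_3} form two nodes joined by a triple edge (G_2). A semisimple Lie algebra decomposes uniquely as the direct sum of simple ideals, one per connected component of its Dynkin diagram, so g ≅ B_4 ⊕ G_2 (dimension 36 + 14 = 50).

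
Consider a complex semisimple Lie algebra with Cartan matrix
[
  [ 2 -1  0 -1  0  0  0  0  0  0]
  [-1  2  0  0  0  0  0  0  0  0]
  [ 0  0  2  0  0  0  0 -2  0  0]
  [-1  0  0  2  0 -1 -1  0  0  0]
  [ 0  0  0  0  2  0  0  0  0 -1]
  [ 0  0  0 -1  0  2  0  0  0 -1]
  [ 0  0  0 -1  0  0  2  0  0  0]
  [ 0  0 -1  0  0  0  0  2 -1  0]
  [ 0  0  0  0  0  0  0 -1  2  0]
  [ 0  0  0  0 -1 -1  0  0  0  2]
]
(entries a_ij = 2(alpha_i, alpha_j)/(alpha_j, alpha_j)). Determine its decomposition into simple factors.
The diagram associated to this matrix has two connected components: the simple roots {alpha_3, alpha_8, alpha_9} form a chain of 3 nodes with a double edge at one end; the terminal node there is the unique long simple root (C_3), and {alpha_1, alpha_2, alpha_4, alpha_5, alpha_6, alpha_7, alpha_10} form a chain of 6 nodes with one extra node attached to the third node from one end (E_7). A semisimple Lie algebra decomposes uniquely as the direct sum of simple ideals, one per connected component of its Dynkin diagram, so g ≅ C_3 ⊕ E_7 (dimension 21 + 133 = 154).

type C_3 + type E_7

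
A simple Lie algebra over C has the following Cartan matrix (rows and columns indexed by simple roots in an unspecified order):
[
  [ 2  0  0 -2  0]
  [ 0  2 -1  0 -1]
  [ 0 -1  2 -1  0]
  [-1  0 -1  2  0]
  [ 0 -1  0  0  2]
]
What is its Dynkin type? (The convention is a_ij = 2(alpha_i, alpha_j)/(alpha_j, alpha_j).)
type C_5

The matrix has rank 5 with 2's on the diagonal. Reading the off-diagonal entries as Dynkin edges (a single edge where a_ij = a_ji = -1; a double or triple edge where a_ij * a_ji = 2 or 3), the diagram is a chain of 5 nodes with a double edge at one end; the terminal node there is the unique long simple root (C_5). One simple-root ordering that puts it in standard form is (alpha_5, alpha_2, alpha_3, alpha_4, alpha_1). So the algebra is type C_5, i.e. sp(10).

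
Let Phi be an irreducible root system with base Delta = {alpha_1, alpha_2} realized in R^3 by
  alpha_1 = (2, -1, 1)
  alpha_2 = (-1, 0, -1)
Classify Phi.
G_2

Compute the Cartan integers a_ij = 2(alpha_i, alpha_j)/(alpha_j, alpha_j); the resulting 2x2 Cartan matrix is
[[2, -3], [-1, 2]].
The roots have two lengths (squared-length ratio 3:1); the short ones are alpha_{2}. The associated Dynkin diagram is two nodes joined by a triple edge (G_2), so the type is G_2.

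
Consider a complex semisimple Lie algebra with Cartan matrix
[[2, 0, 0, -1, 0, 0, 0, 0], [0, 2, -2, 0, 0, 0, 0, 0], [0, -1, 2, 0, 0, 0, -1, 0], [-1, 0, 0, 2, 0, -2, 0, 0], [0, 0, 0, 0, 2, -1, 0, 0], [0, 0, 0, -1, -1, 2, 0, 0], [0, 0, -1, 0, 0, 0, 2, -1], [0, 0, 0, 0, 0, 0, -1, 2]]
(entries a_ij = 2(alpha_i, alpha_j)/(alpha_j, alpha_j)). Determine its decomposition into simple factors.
C4 + F4

The diagram associated to this matrix has two connected components: the simple roots {alpha_2, alpha_3, alpha_7, alpha_8} form a chain of 4 nodes with a double edge at one end; the terminal node there is the unique long simple root (C_4), and {alpha_1, alpha_4, alpha_5, alpha_6} form a chain of 4 nodes with a double edge between the middle two (F_4). A semisimple Lie algebra decomposes uniquely as the direct sum of simple ideals, one per connected component of its Dynkin diagram, so g ≅ C_4 ⊕ F_4 (dimension 36 + 52 = 88).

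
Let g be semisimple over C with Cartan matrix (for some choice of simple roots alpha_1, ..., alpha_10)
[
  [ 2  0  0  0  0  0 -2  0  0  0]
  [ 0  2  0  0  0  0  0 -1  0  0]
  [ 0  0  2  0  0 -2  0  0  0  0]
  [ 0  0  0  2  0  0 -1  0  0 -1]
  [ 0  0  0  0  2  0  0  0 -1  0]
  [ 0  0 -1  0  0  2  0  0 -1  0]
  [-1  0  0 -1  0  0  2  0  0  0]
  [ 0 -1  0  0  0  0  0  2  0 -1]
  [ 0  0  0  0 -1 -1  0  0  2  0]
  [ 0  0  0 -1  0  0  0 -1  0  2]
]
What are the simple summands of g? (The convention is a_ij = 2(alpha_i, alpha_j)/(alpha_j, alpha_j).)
The diagram associated to this matrix has two connected components: the simple roots {alpha_3, alpha_5, alpha_6, alpha_9} form a chain of 4 nodes with a double edge at one end; the terminal node there is the unique long simple root (C_4), and {alpha_1, alpha_2, alpha_4, alpha_7, alpha_8, alpha_10} form a chain of 6 nodes with a double edge at one end; the terminal node there is the unique long simple root (C_6). A semisimple Lie algebra decomposes uniquely as the direct sum of simple ideals, one per connected component of its Dynkin diagram, so g ≅ C_4 ⊕ C_6 (dimension 36 + 78 = 114).

C_4 ⊕ C_6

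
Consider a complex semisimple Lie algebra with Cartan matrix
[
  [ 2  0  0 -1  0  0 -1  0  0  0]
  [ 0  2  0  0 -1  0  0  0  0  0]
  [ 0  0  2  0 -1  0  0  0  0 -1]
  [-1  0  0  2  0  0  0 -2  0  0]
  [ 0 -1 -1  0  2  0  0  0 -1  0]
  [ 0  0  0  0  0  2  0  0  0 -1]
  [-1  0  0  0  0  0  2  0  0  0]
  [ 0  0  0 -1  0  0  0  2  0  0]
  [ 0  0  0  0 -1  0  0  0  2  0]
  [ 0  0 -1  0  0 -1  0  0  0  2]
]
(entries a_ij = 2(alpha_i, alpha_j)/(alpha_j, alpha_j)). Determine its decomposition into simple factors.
The diagram associated to this matrix has two connected components: the simple roots {alpha_1, alpha_4, alpha_7, alpha_8} form a chain of 4 nodes with a double edge at one end; the terminal node there is the unique short simple root (B_4), and {alpha_2, alpha_3, alpha_5, alpha_6, alpha_9, alpha_10} form a chain of 4 nodes with a fork of two nodes at one end (D_6). A semisimple Lie algebra decomposes uniquely as the direct sum of simple ideals, one per connected component of its Dynkin diagram, so g ≅ B_4 ⊕ D_6 (dimension 36 + 66 = 102).

B_4 + D_6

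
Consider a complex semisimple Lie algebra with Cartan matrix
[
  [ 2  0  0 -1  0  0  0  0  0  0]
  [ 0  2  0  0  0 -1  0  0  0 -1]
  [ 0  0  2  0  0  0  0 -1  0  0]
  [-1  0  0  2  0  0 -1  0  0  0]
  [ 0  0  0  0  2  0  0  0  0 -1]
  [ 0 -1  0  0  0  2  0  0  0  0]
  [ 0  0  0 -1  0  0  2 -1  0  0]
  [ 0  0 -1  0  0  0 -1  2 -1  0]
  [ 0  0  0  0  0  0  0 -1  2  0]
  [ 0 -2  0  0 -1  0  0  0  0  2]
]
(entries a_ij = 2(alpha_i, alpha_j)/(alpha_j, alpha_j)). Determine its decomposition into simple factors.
D_6 ⊕ F_4

The diagram associated to this matrix has two connected components: the simple roots {alpha_1, alpha_3, alpha_4, alpha_7, alpha_8, alpha_9} form a chain of 4 nodes with a fork of two nodes at one end (D_6), and {alpha_2, alpha_5, alpha_6, alpha_10} form a chain of 4 nodes with a double edge between the middle two (F_4). A semisimple Lie algebra decomposes uniquely as the direct sum of simple ideals, one per connected component of its Dynkin diagram, so g ≅ D_6 ⊕ F_4 (dimension 66 + 52 = 118).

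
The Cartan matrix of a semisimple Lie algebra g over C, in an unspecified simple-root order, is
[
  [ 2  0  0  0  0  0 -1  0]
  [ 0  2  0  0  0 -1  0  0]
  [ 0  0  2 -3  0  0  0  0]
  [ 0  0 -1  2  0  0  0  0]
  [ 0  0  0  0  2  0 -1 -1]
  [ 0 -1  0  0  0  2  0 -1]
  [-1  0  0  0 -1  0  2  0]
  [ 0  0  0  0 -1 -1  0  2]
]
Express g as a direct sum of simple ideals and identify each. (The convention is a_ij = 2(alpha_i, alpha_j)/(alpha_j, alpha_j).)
The diagram associated to this matrix has two connected components: the simple roots {alpha_1, alpha_2, alpha_5, alpha_6, alpha_7, alpha_8} form a chain of 6 nodes with single edges (A_6), and {alpha_3, alpha_4} form two nodes joined by a triple edge (G_2). A semisimple Lie algebra decomposes uniquely as the direct sum of simple ideals, one per connected component of its Dynkin diagram, so g ≅ A_6 ⊕ G_2 (dimension 48 + 14 = 62).

A6 + G2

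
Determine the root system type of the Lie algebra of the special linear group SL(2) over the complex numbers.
This is sl(2), which has dimension 2^2 - 1 = 3 and rank 2 - 1 = 1 (a Cartan subalgebra is the diagonal traceless matrices). In the classification of classical Lie algebras, the special linear algebra sl(n+1) has type A_n; here n = 1, so the Dynkin diagram is a chain of 1 nodes with single edges (A_1). Hence the type is A_1.

A_1 (sl(2))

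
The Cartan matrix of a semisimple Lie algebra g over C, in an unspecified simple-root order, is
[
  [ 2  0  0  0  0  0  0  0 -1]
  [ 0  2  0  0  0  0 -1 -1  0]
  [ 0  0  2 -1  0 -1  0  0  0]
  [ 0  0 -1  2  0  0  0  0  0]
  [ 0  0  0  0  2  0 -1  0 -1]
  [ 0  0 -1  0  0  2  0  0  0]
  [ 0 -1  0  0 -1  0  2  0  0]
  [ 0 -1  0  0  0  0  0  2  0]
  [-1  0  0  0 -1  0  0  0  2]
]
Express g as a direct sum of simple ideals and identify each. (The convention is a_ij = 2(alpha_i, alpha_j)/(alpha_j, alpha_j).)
The diagram associated to this matrix has two connected components: the simple roots {alpha_3, alpha_4, alpha_6} form a chain of 3 nodes with single edges (A_3), and {alpha_1, alpha_2, alpha_5, alpha_7, alpha_8, alpha_9} form a chain of 6 nodes with single edges (A_6). A semisimple Lie algebra decomposes uniquely as the direct sum of simple ideals, one per connected component of its Dynkin diagram, so g ≅ A_3 ⊕ A_6 (dimension 15 + 48 = 63).

A_3 + A_6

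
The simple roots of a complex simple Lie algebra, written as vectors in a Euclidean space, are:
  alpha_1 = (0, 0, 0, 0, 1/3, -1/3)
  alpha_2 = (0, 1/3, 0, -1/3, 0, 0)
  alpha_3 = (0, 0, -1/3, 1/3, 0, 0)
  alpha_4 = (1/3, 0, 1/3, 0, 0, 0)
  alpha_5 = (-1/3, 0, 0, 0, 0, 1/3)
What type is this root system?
A5

Compute the Cartan integers a_ij = 2(alpha_i, alpha_j)/(alpha_j, alpha_j); the resulting 5x5 Cartan matrix is
[[2, 0, 0, 0, -1], [0, 2, -1, 0, 0], [0, -1, 2, -1, 0], [0, 0, -1, 2, -1], [-1, 0, 0, -1, 2]].
All simple roots have the same length, so the diagram is simply laced. The associated Dynkin diagram is a chain of 5 nodes with single edges (A_5), so the type is A_5 (the algebra sl(6)).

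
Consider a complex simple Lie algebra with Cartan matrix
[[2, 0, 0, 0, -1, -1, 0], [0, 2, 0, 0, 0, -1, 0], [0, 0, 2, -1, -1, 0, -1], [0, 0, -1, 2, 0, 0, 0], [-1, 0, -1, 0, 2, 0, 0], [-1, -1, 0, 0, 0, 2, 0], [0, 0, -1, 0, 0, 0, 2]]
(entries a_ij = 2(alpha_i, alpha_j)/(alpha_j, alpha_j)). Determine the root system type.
The matrix has rank 7 with 2's on the diagonal. Reading the off-diagonal entries as Dynkin edges (a single edge where a_ij = a_ji = -1; a double or triple edge where a_ij * a_ji = 2 or 3), the diagram is a chain of 5 nodes with a fork of two nodes at one end (D_7). One simple-root ordering that puts it in standard form is (alpha_2, alpha_6, alpha_1, alpha_5, alpha_3, alpha_4, alpha_7). So the algebra is type D_7, i.e. so(14).

type D_7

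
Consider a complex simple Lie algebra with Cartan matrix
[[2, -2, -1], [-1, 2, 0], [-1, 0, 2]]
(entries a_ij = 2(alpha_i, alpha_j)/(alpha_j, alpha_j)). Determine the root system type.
The matrix has rank 3 with 2's on the diagonal. Reading the off-diagonal entries as Dynkin edges (a single edge where a_ij = a_ji = -1; a double or triple edge where a_ij * a_ji = 2 or 3), the diagram is a chain of 3 nodes with a double edge at one end; the terminal node there is the unique short simple root (B_3). One simple-root ordering that puts it in standard form is (alpha_3, alpha_1, alpha_2). So the algebra is type B_3, i.e. so(7).

type B_3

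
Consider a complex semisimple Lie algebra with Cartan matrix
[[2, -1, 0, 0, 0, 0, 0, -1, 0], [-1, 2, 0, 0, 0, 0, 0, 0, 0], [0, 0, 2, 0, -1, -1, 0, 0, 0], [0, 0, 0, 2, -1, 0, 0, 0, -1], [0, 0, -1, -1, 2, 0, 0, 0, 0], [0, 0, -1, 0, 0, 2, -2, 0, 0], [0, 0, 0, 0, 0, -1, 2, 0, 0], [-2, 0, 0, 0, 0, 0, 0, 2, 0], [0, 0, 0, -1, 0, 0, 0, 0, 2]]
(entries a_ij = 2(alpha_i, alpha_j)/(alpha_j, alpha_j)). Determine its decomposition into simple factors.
The diagram associated to this matrix has two connected components: the simple roots {alpha_3, alpha_4, alpha_5, alpha_6, alpha_7, alpha_9} form a chain of 6 nodes with a double edge at one end; the terminal node there is the unique short simple root (B_6), and {alpha_1, alpha_2, alpha_8} form a chain of 3 nodes with a double edge at one end; the terminal node there is the unique long simple root (C_3). A semisimple Lie algebra decomposes uniquely as the direct sum of simple ideals, one per connected component of its Dynkin diagram, so g ≅ B_6 ⊕ C_3 (dimension 78 + 21 = 99).

type B_6 + type C_3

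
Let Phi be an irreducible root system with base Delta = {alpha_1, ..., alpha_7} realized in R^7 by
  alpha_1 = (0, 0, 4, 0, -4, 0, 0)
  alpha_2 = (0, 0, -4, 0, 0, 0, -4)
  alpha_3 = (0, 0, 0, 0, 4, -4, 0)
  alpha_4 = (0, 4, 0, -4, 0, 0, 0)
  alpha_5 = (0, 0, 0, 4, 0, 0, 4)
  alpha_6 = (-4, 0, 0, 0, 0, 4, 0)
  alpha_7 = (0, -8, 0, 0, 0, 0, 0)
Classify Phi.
Compute the Cartan integers a_ij = 2(alpha_i, alpha_j)/(alpha_j, alpha_j); the resulting 7x7 Cartan matrix is
[[2, -1, -1, 0, 0, 0, 0], [-1, 2, 0, 0, -1, 0, 0], [-1, 0, 2, 0, 0, -1, 0], [0, 0, 0, 2, -1, 0, -1], [0, -1, 0, -1, 2, 0, 0], [0, 0, -1, 0, 0, 2, 0], [0, 0, 0, -2, 0, 0, 2]].
The roots have two lengths (squared-length ratio 2:1); the short ones are alpha_{1,2,3,4,5,6}. The associated Dynkin diagram is a chain of 7 nodes with a double edge at one end; the terminal node there is the unique long simple root (C_7), so the type is C_7 (the algebra sp(14)).

C7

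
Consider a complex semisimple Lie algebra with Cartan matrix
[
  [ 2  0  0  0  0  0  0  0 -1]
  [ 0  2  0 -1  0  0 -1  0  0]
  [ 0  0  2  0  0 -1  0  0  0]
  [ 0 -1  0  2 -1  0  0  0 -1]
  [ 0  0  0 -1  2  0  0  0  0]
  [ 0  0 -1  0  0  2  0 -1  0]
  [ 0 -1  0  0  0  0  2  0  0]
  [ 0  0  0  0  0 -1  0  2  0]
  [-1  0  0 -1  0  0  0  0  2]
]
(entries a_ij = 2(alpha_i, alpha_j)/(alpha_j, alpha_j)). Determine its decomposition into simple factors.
A_3 (sl(4)) + E_6

The diagram associated to this matrix has two connected components: the simple roots {alpha_3, alpha_6, alpha_8} form a chain of 3 nodes with single edges (A_3), and {alpha_1, alpha_2, alpha_4, alpha_5, alpha_7, alpha_9} form a chain of 5 nodes with one extra node attached to the third node from one end (E_6). A semisimple Lie algebra decomposes uniquely as the direct sum of simple ideals, one per connected component of its Dynkin diagram, so g ≅ A_3 ⊕ E_6 (dimension 15 + 78 = 93).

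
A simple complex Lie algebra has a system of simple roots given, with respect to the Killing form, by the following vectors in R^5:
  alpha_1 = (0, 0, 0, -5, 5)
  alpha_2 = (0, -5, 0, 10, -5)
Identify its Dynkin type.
Compute the Cartan integers a_ij = 2(alpha_i, alpha_j)/(alpha_j, alpha_j); the resulting 2x2 Cartan matrix is
[[2, -1], [-3, 2]].
The roots have two lengths (squared-length ratio 3:1); the short ones are alpha_{1}. The associated Dynkin diagram is two nodes joined by a triple edge (G_2), so the type is G_2.

G_2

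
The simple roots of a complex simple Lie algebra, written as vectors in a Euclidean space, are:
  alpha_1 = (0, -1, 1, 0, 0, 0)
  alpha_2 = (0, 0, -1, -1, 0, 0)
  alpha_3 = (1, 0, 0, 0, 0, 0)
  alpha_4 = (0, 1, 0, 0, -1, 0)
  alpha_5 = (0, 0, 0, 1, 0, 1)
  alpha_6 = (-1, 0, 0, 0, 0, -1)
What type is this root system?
Compute the Cartan integers a_ij = 2(alpha_i, alpha_j)/(alpha_j, alpha_j); the resulting 6x6 Cartan matrix is
[[2, -1, 0, -1, 0, 0], [-1, 2, 0, 0, -1, 0], [0, 0, 2, 0, 0, -1], [-1, 0, 0, 2, 0, 0], [0, -1, 0, 0, 2, -1], [0, 0, -2, 0, -1, 2]].
The roots have two lengths (squared-length ratio 2:1); the short ones are alpha_{3}. The associated Dynkin diagram is a chain of 6 nodes with a double edge at one end; the terminal node there is the unique short simple root (B_6), so the type is B_6 (the algebra so(13)).

B_6 (so(13))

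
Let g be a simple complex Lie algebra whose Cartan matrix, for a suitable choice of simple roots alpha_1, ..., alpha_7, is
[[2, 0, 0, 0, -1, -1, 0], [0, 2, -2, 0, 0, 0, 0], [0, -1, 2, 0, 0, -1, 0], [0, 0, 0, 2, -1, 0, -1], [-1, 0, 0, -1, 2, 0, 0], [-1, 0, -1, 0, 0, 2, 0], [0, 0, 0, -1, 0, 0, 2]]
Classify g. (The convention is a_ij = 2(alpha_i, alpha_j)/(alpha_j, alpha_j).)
The matrix has rank 7 with 2's on the diagonal. Reading the off-diagonal entries as Dynkin edges (a single edge where a_ij = a_ji = -1; a double or triple edge where a_ij * a_ji = 2 or 3), the diagram is a chain of 7 nodes with a double edge at one end; the terminal node there is the unique long simple root (C_7). One simple-root ordering that puts it in standard form is (alpha_7, alpha_4, alpha_5, alpha_1, alpha_6, alpha_3, alpha_2). So the algebra is type C_7, i.e. sp(14).

type C_7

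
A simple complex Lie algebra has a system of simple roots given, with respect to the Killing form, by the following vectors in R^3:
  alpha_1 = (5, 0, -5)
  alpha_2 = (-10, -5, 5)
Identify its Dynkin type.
type G_2

Compute the Cartan integers a_ij = 2(alpha_i, alpha_j)/(alpha_j, alpha_j); the resulting 2x2 Cartan matrix is
[[2, -1], [-3, 2]].
The roots have two lengths (squared-length ratio 3:1); the short ones are alpha_{1}. The associated Dynkin diagram is two nodes joined by a triple edge (G_2), so the type is G_2.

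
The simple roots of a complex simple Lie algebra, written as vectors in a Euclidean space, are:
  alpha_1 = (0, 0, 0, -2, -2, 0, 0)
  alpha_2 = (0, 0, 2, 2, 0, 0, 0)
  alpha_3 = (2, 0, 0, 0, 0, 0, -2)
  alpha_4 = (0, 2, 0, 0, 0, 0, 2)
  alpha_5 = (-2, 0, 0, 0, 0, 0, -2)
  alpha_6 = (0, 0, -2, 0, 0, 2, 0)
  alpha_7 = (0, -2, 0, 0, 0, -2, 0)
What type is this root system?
D_7 (so(14))

Compute the Cartan integers a_ij = 2(alpha_i, alpha_j)/(alpha_j, alpha_j); the resulting 7x7 Cartan matrix is
[[2, -1, 0, 0, 0, 0, 0], [-1, 2, 0, 0, 0, -1, 0], [0, 0, 2, -1, 0, 0, 0], [0, 0, -1, 2, -1, 0, -1], [0, 0, 0, -1, 2, 0, 0], [0, -1, 0, 0, 0, 2, -1], [0, 0, 0, -1, 0, -1, 2]].
All simple roots have the same length, so the diagram is simply laced. The associated Dynkin diagram is a chain of 5 nodes with a fork of two nodes at one end (D_7), so the type is D_7 (the algebra so(14)).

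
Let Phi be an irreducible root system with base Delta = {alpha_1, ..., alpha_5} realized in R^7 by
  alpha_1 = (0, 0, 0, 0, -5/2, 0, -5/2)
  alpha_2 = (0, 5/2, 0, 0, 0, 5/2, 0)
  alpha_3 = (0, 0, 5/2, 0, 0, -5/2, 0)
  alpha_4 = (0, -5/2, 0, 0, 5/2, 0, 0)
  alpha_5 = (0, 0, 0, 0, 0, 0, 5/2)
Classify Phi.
Compute the Cartan integers a_ij = 2(alpha_i, alpha_j)/(alpha_j, alpha_j); the resulting 5x5 Cartan matrix is
[[2, 0, 0, -1, -2], [0, 2, -1, -1, 0], [0, -1, 2, 0, 0], [-1, -1, 0, 2, 0], [-1, 0, 0, 0, 2]].
The roots have two lengths (squared-length ratio 2:1); the short ones are alpha_{5}. The associated Dynkin diagram is a chain of 5 nodes with a double edge at one end; the terminal node there is the unique short simple root (B_5), so the type is B_5 (the algebra so(11)).

B_5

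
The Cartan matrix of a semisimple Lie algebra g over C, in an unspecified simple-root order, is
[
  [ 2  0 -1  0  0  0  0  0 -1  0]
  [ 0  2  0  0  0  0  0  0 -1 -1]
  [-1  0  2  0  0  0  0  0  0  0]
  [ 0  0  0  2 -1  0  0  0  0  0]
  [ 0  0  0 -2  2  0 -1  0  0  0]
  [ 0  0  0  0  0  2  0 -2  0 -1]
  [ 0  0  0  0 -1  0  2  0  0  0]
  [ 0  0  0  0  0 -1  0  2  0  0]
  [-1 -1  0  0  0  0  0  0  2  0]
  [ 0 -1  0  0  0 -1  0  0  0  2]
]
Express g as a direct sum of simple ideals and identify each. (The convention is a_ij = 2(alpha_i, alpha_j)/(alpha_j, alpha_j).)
The diagram associated to this matrix has two connected components: the simple roots {alpha_4, alpha_5, alpha_7} form a chain of 3 nodes with a double edge at one end; the terminal node there is the unique short simple root (B_3), and {alpha_1, alpha_2, alpha_3, alpha_6, alpha_8, alpha_9, alpha_10} form a chain of 7 nodes with a double edge at one end; the terminal node there is the unique short simple root (B_7). A semisimple Lie algebra decomposes uniquely as the direct sum of simple ideals, one per connected component of its Dynkin diagram, so g ≅ B_3 ⊕ B_7 (dimension 21 + 105 = 126).

B_3 ⊕ B_7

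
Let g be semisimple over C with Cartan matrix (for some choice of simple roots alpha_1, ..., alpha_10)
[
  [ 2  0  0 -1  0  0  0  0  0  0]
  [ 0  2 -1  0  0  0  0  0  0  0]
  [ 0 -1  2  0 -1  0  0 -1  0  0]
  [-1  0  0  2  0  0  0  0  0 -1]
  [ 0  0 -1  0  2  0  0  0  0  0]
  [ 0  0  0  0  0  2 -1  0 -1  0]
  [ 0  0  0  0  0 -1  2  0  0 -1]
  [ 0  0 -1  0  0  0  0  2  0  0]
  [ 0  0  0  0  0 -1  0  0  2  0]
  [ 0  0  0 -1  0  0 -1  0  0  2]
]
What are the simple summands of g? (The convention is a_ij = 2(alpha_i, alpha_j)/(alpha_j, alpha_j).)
A_6 (sl(7)) + D_4 (so(8))

The diagram associated to this matrix has two connected components: the simple roots {alpha_1, alpha_4, alpha_6, alpha_7, alpha_9, alpha_10} form a chain of 6 nodes with single edges (A_6), and {alpha_2, alpha_3, alpha_5, alpha_8} form a chain of 2 nodes with a fork of two nodes at one end (D_4). A semisimple Lie algebra decomposes uniquely as the direct sum of simple ideals, one per connected component of its Dynkin diagram, so g ≅ A_6 ⊕ D_4 (dimension 48 + 28 = 76).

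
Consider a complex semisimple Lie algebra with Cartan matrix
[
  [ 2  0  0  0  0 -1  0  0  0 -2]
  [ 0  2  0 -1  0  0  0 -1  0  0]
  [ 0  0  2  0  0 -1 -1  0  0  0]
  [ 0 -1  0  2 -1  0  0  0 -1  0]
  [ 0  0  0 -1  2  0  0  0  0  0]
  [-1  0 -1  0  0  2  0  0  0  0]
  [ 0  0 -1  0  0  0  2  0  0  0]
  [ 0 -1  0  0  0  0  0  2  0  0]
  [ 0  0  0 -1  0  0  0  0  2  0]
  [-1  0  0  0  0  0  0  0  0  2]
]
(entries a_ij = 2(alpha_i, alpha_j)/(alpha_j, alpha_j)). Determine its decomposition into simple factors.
type B_5 + type D_5

The diagram associated to this matrix has two connected components: the simple roots {alpha_1, alpha_3, alpha_6, alpha_7, alpha_10} form a chain of 5 nodes with a double edge at one end; the terminal node there is the unique short simple root (B_5), and {alpha_2, alpha_4, alpha_5, alpha_8, alpha_9} form a chain of 3 nodes with a fork of two nodes at one end (D_5). A semisimple Lie algebra decomposes uniquely as the direct sum of simple ideals, one per connected component of its Dynkin diagram, so g ≅ B_5 ⊕ D_5 (dimension 55 + 45 = 100).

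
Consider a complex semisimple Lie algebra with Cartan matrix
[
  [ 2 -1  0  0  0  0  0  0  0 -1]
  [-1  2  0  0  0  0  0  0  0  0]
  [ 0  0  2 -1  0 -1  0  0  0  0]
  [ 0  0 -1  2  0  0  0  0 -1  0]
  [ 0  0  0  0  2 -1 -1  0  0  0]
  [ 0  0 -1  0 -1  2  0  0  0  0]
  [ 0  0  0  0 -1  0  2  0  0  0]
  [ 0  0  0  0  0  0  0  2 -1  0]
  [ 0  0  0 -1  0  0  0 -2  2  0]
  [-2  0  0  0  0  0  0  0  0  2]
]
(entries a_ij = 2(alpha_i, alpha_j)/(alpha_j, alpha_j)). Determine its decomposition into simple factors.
type B_7 ⊕ type C_3

The diagram associated to this matrix has two connected components: the simple roots {alpha_3, alpha_4, alpha_5, alpha_6, alpha_7, alpha_8, alpha_9} form a chain of 7 nodes with a double edge at one end; the terminal node there is the unique short simple root (B_7), and {alpha_1, alpha_2, alpha_10} form a chain of 3 nodes with a double edge at one end; the terminal node there is the unique long simple root (C_3). A semisimple Lie algebra decomposes uniquely as the direct sum of simple ideals, one per connected component of its Dynkin diagram, so g ≅ B_7 ⊕ C_3 (dimension 105 + 21 = 126).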